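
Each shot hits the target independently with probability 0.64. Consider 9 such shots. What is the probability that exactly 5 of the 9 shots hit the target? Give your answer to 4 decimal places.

X ~ Binomial(n=9, p=0.64).
P(X=5) = C(9,5) · p^5 · (1−p)^4
= 126 · 0.10737 · 0.016796 = 0.227238

0.2272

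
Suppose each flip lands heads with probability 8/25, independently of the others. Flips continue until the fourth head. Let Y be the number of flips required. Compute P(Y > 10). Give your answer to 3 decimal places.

0.596

Needing more than 10 flips ⇔ fewer than 4 successes in the first 10. With X ~ Binomial(10, 0.32), P(Y > 10) = P(X ≤ 3).
  k=0: C(10,0)·0.32^0·0.68^10 = 0.02114
  k=1: C(10,1)·0.32^1·0.68^9 = 0.09948
  k=2: C(10,2)·0.32^2·0.68^8 = 0.21066
  k=3: C(10,3)·0.32^3·0.68^7 = 0.26436
P(X ≤ 3) = 0.59564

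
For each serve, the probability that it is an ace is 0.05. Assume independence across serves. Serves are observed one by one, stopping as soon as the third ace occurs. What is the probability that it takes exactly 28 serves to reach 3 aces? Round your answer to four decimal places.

Y = trial on which the third success occurs; negative binomial, r=3, p=0.05.
P(Y=28) = C(27,2) · p^3 · (1−p)^25
= 351 · 0.000125 · 0.27739 = 0.012170

0.0122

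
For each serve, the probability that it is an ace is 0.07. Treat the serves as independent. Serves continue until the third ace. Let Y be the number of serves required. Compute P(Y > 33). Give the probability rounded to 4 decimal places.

0.5905

Needing more than 33 serves ⇔ fewer than 3 successes in the first 33. With X ~ Binomial(33, 0.07), P(Y > 33) = P(X ≤ 2).
  k=0: C(33,0)·0.07^0·0.93^33 = 0.091188
  k=1: C(33,1)·0.07^1·0.93^32 = 0.226499
  k=2: C(33,2)·0.07^2·0.93^31 = 0.272773
P(X ≤ 2) = 0.590460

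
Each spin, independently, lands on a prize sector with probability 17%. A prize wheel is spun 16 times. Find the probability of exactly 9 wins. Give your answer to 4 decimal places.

0.0004

X ~ Binomial(n=16, p=0.17).
P(X=9) = C(16,9) · p^9 · (1−p)^7
= 11440 · 1.1859e-07 · 0.27136 = 0.000368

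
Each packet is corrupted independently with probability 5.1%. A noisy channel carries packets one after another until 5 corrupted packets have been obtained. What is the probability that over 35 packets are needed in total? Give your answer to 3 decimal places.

0.969

Needing more than 35 packets ⇔ fewer than 5 successes in the first 35. With X ~ Binomial(35, 0.051), P(Y > 35) = P(X ≤ 4).
  k=0: C(35,0)·0.051^0·0.949^35 = 0.16007
  k=1: C(35,1)·0.051^1·0.949^34 = 0.30109
  k=2: C(35,2)·0.051^2·0.949^33 = 0.27507
  k=3: C(35,3)·0.051^3·0.949^32 = 0.16261
  k=4: C(35,4)·0.051^4·0.949^31 = 0.06991
P(X ≤ 4) = 0.96874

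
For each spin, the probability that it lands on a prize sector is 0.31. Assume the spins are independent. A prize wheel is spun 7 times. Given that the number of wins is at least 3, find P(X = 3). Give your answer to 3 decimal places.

0.629

X ~ Binomial(7, 0.31). Want P(X=3 | X≥3) = P(X=3) / P(X≥3).
P(X=3) = C(7,3)·0.31^3·0.69^4 = 0.23635
P(X≥3) = 1 − 0.07446 − 0.23418 − 0.31564 = 0.37572
Ratio = 0.23635 / 0.37572 = 0.62906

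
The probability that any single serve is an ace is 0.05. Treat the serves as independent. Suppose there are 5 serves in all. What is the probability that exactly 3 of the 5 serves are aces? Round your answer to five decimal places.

X ~ Binomial(n=5, p=0.05).
P(X=3) = C(5,3) · p^3 · (1−p)^2
= 10 · 0.000125 · 0.9025 = 0.0011281

0.00113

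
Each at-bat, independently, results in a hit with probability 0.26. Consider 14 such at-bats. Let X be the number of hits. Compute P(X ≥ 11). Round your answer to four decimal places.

0.0001

X ~ Binomial(14, 0.26); P(X ≥ 11) = Σ C(14,k) p^k (1−p)^(14−k) over k:
  k=11: C(14,11)·0.26^11·0.74^3 = 0.000054
  k=12: C(14,12)·0.26^12·0.74^2 = 0.000005
  k=13: C(14,13)·0.26^13·0.74^1 = 0.000000
  k=14: C(14,14)·0.26^14·0.74^0 = 0.000000
Total = 0.000059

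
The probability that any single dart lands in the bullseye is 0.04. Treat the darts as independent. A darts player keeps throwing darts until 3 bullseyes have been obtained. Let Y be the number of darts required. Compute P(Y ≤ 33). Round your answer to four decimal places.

0.1442

Finishing within 33 darts ⇔ at least 3 successes in the first 33. With X ~ Binomial(33, 0.04), P(Y ≤ 33) = 1 − P(X ≤ 2).
  k=0: C(33,0)·0.04^0·0.96^33 = 0.259986
  k=1: C(33,1)·0.04^1·0.96^32 = 0.357481
  k=2: C(33,2)·0.04^2·0.96^31 = 0.238321
1 − 0.855789 = 0.144211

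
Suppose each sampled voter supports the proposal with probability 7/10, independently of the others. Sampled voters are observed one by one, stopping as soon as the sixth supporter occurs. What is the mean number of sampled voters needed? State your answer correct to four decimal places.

Y = total sampled voters until the sixth success; negative binomial with r=6, p=0.70.
E[Y] = r / p = 6 / 0.70 = 8.571429

8.5714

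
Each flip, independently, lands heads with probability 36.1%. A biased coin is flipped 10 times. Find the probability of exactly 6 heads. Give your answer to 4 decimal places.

X ~ Binomial(n=10, p=0.361).
P(X=6) = C(10,6) · p^6 · (1−p)^4
= 210 · 0.0022133 · 0.16673 = 0.077494

0.0775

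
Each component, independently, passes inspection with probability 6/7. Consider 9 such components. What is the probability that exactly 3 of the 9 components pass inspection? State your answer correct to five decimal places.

X ~ Binomial(n=9, p=0.857143).
P(X=3) = C(9,3) · p^3 · (1−p)^6
= 84 · 0.62974 · 8.4999e-06 = 0.0004496

0.00045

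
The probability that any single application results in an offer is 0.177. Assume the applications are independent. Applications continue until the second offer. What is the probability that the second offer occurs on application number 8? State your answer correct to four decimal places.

Y = trial on which the second success occurs; negative binomial, r=2, p=0.177.
P(Y=8) = C(7,1) · p^2 · (1−p)^6
= 7 · 0.031329 · 0.31074 = 0.068147

0.0681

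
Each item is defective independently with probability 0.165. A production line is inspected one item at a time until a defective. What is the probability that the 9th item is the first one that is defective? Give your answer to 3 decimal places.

0.039

Geometric (trials to first success), p = 0.165.
P(Y = 9) = (1−p)^8 · p = 0.23632 · 0.165 = 0.03899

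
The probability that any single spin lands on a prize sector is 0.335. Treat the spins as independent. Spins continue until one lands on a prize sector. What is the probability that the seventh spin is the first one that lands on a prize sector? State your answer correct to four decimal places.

0.0290

Geometric (trials to first success), p = 0.335.
P(Y = 7) = (1−p)^6 · p = 0.086483 · 0.335 = 0.028972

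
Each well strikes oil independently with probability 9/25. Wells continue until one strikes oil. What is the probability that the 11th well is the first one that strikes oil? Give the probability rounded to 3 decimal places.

Geometric (trials to first success), p = 0.36.
P(Y = 11) = (1−p)^10 · p = 0.011529 · 0.36 = 0.00415

0.004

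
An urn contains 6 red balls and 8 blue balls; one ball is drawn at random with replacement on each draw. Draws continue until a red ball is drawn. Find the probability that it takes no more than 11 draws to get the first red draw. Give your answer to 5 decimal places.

0.99788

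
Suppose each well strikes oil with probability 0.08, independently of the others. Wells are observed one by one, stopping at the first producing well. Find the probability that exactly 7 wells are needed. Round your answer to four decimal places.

Geometric (trials to first success), p = 0.08.
P(Y = 7) = (1−p)^6 · p = 0.60636 · 0.08 = 0.048508

0.0485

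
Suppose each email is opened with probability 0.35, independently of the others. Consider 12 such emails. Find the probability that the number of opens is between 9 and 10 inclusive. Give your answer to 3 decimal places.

0.006

X ~ Binomial(12, 0.35); P(9 ≤ X ≤ 10) = Σ C(12,k) p^k (1−p)^(12−k) over k:
  k=9: C(12,9)·0.35^9·0.65^3 = 0.00476
  k=10: C(12,10)·0.35^10·0.65^2 = 0.00077
Total = 0.00553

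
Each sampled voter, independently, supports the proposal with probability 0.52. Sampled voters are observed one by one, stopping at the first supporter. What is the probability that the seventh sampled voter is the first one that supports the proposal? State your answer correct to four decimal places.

Geometric (trials to first success), p = 0.52.
P(Y = 7) = (1−p)^6 · p = 0.012231 · 0.52 = 0.006360

0.0064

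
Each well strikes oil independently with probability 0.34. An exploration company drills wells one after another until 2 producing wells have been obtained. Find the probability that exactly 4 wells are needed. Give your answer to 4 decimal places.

0.1511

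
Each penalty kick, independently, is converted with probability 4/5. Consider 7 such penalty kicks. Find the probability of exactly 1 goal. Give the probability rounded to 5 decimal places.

X ~ Binomial(n=7, p=0.80).
P(X=1) = C(7,1) · p^1 · (1−p)^6
= 7 · 0.8 · 6.4e-05 = 0.0003584

0.00036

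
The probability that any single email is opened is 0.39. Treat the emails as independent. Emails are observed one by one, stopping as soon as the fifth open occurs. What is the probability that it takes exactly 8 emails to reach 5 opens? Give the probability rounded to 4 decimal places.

0.0717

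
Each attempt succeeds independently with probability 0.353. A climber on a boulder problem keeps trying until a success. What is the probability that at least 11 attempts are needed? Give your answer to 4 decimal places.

0.0129

Y = number of attempts to the first success; geometric, p = 0.353.
P(Y > 10) = P(first 10 all fail) = (1−p)^10 = 0.012854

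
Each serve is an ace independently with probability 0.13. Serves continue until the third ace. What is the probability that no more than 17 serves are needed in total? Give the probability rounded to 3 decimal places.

0.384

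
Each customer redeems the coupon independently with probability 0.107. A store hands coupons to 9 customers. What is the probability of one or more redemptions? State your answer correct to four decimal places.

P(at least one) = 1 − P(none) = 1 − (1 − 0.107)^9
= 1 − 0.361130 = 0.638870

0.6389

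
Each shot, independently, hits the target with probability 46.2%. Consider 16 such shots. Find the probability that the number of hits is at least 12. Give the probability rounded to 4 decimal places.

X ~ Binomial(16, 0.462); P(X ≥ 12) = Σ C(16,k) p^k (1−p)^(16−k) over k:
  k=12: C(16,12)·0.462^12·0.538^4 = 0.014418
  k=13: C(16,13)·0.462^13·0.538^3 = 0.003810
  k=14: C(16,14)·0.462^14·0.538^2 = 0.000701
  k=15: C(16,15)·0.462^15·0.538^1 = 0.000080
  k=16: C(16,16)·0.462^16·0.538^0 = 0.000004
Total = 0.019013

0.0190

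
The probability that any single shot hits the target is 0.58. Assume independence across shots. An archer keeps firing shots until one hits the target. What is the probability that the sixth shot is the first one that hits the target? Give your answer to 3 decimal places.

Geometric (trials to first success), p = 0.58.
P(Y = 6) = (1−p)^5 · p = 0.013069 · 0.58 = 0.00758

0.008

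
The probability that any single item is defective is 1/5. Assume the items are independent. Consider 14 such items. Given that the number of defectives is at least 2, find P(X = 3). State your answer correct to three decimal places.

0.312

X ~ Binomial(14, 0.20). Want P(X=3 | X≥2) = P(X=3) / P(X≥2).
P(X=3) = C(14,3)·0.20^3·0.80^11 = 0.25014
P(X≥2) = 1 − 0.04398 − 0.15393 = 0.80209
Ratio = 0.25014 / 0.80209 = 0.31186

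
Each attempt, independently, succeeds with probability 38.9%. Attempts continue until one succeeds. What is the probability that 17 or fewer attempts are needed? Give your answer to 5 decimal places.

Y = number of attempts to the first success; geometric, p = 0.389.
P(Y ≤ 17) = 1 − (1−p)^17 = 1 − 0.0002305 = 0.9997695

0.99977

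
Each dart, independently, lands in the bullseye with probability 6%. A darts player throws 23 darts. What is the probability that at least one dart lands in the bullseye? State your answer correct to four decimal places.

P(at least one) = 1 − P(none) = 1 − (1 − 0.06)^23
= 1 − 0.240958 = 0.759042

0.7590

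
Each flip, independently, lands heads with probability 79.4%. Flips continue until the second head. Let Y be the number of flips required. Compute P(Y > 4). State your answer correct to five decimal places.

0.02956

Needing more than 4 flips ⇔ fewer than 2 successes in the first 4. With X ~ Binomial(4, 0.794), P(Y > 4) = P(X ≤ 1).
  k=0: C(4,0)·0.794^0·0.206^4 = 0.0018008
  k=1: C(4,1)·0.794^1·0.206^3 = 0.0277640
P(X ≤ 1) = 0.0295648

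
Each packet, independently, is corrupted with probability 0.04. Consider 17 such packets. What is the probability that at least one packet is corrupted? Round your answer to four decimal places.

P(at least one) = 1 − P(none) = 1 − (1 − 0.04)^17
= 1 − 0.499587 = 0.500413

0.5004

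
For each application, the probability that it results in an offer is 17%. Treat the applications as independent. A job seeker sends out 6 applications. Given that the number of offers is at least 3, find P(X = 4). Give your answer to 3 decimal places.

0.132

X ~ Binomial(6, 0.17). Want P(X=4 | X≥3) = P(X=4) / P(X≥3).
P(X=4) = C(6,4)·0.17^4·0.83^2 = 0.00863
P(X≥3) = 1 − 0.32694 − 0.40178 − 0.20573 = 0.06555
Ratio = 0.00863 / 0.06555 = 0.13167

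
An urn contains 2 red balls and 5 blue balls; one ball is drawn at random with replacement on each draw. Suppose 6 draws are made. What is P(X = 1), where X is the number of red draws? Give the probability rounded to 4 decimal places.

0.3187

X ~ Binomial(n=6, p=0.285714).
P(X=1) = C(6,1) · p^1 · (1−p)^5
= 6 · 0.28571 · 0.18593 = 0.318745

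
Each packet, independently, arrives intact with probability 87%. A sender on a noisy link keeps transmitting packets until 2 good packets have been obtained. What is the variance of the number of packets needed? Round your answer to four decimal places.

0.3435

Y = total packets until the second success; negative binomial with r=2, p=0.87.
Var(Y) = r(1−p)/p² = 2·0.13 / 0.87² = 0.343506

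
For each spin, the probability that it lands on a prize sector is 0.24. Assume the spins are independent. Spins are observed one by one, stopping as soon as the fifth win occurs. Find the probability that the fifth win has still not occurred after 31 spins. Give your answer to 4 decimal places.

Needing more than 31 spins ⇔ fewer than 5 successes in the first 31. With X ~ Binomial(31, 0.24), P(Y > 31) = P(X ≤ 4).
  k=0: C(31,0)·0.24^0·0.76^31 = 0.000202
  k=1: C(31,1)·0.24^1·0.76^30 = 0.001977
  k=2: C(31,2)·0.24^2·0.76^29 = 0.009364
  k=3: C(31,3)·0.24^3·0.76^28 = 0.028585
  k=4: C(31,4)·0.24^4·0.76^27 = 0.063189
P(X ≤ 4) = 0.103317

0.1033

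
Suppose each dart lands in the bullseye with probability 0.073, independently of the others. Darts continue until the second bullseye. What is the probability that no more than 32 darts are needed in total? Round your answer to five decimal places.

0.68876

Finishing within 32 darts ⇔ at least 2 successes in the first 32. With X ~ Binomial(32, 0.073), P(Y ≤ 32) = 1 − P(X ≤ 1).
  k=0: C(32,0)·0.073^0·0.927^32 = 0.0884202
  k=1: C(32,1)·0.073^1·0.927^31 = 0.2228151
1 − 0.3112353 = 0.6887647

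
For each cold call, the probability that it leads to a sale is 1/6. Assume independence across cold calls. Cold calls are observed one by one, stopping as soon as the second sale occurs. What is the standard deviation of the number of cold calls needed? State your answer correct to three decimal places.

7.746

Y = total cold calls until the second success; negative binomial with r=2, p=0.166667.
SD(Y) = √[r(1−p)/p²] = √(60.00000) = 7.74597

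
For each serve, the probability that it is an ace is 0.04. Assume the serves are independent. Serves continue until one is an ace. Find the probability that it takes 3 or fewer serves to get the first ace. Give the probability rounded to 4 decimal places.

0.1153

Y = number of serves to the first success; geometric, p = 0.04.
P(Y ≤ 3) = 1 − (1−p)^3 = 1 − 0.884736 = 0.115264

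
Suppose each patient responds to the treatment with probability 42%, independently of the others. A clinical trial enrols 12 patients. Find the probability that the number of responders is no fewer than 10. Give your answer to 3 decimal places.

0.004

X ~ Binomial(12, 0.42); P(X ≥ 10) = Σ C(12,k) p^k (1−p)^(12−k) over k:
  k=10: C(12,10)·0.42^10·0.58^2 = 0.00379
  k=11: C(12,11)·0.42^11·0.58^1 = 0.00050
  k=12: C(12,12)·0.42^12·0.58^0 = 0.00003
Total = 0.00432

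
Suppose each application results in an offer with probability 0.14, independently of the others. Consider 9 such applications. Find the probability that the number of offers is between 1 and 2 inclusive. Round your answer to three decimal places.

X ~ Binomial(9, 0.14); P(1 ≤ X ≤ 2) = Σ C(9,k) p^k (1−p)^(9−k) over k:
  k=1: C(9,1)·0.14^1·0.86^8 = 0.37701
  k=2: C(9,2)·0.14^2·0.86^7 = 0.24550
Total = 0.62251

0.623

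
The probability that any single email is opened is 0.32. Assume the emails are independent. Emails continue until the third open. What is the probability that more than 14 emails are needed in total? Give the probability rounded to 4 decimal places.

0.1254

Needing more than 14 emails ⇔ fewer than 3 successes in the first 14. With X ~ Binomial(14, 0.32), P(Y > 14) = P(X ≤ 2).
  k=0: C(14,0)·0.32^0·0.68^14 = 0.004520
  k=1: C(14,1)·0.32^1·0.68^13 = 0.029778
  k=2: C(14,2)·0.32^2·0.68^12 = 0.091085
P(X ≤ 2) = 0.125383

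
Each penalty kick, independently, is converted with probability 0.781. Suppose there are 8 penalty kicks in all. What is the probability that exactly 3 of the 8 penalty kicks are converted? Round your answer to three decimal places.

0.013

X ~ Binomial(n=8, p=0.781).
P(X=3) = C(8,3) · p^3 · (1−p)^5
= 56 · 0.47638 · 0.00050376 = 0.01344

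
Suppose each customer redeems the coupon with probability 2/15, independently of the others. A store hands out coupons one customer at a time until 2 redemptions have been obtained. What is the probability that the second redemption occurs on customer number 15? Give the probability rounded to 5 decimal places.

Y = trial on which the second success occurs; negative binomial, r=2, p=0.133333.
P(Y=15) = C(14,1) · p^2 · (1−p)^13
= 14 · 0.017778 · 0.15562 = 0.0387331

0.03873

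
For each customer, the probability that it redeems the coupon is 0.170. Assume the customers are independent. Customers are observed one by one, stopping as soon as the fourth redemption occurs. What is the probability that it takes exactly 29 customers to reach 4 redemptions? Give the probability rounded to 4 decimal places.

0.0259

Y = trial on which the fourth success occurs; negative binomial, r=4, p=0.17.
P(Y=29) = C(28,3) · p^4 · (1−p)^25
= 3276 · 0.00083521 · 0.0094831 = 0.025947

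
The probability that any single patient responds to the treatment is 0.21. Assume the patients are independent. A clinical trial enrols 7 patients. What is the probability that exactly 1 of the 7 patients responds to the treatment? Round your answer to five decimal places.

X ~ Binomial(n=7, p=0.21).
P(X=1) = C(7,1) · p^1 · (1−p)^6
= 7 · 0.21 · 0.24309 = 0.3573386

0.35734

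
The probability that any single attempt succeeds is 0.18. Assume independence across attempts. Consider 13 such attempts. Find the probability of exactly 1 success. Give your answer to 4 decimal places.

X ~ Binomial(n=13, p=0.18).
P(X=1) = C(13,1) · p^1 · (1−p)^12
= 13 · 0.18 · 0.09242 = 0.216263

0.2163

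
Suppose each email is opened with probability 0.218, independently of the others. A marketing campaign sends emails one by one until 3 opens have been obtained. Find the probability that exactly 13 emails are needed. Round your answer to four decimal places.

Y = trial on which the third success occurs; negative binomial, r=3, p=0.218.
P(Y=13) = C(12,2) · p^3 · (1−p)^10
= 66 · 0.01036 · 0.08552 = 0.058476

0.0585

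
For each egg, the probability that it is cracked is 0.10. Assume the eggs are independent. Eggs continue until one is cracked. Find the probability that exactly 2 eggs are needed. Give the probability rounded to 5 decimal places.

Geometric (trials to first success), p = 0.10.
P(Y = 2) = (1−p)^1 · p = 0.9 · 0.10 = 0.0900000

0.09000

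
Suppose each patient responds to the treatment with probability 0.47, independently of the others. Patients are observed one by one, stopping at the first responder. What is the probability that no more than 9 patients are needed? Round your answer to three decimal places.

0.997

Y = number of patients to the first success; geometric, p = 0.47.
P(Y ≤ 9) = 1 − (1−p)^9 = 1 − 0.00330 = 0.99670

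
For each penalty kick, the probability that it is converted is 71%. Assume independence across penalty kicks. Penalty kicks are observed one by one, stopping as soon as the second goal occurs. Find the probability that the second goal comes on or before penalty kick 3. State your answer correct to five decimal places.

0.79648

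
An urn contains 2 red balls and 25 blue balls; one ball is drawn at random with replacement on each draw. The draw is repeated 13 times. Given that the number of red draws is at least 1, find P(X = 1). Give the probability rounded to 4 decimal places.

X ~ Binomial(13, 0.074074). Want P(X=1 | X≥1) = P(X=1) / P(X≥1).
P(X=1) = C(13,1)·0.074074^1·0.925926^12 = 0.382406
P(X≥1) = 1 − 0.367698 = 0.632302
Ratio = 0.382406 / 0.632302 = 0.604783

0.6048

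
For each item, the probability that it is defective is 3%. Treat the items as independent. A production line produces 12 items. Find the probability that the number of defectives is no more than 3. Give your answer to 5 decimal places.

X ~ Binomial(12, 0.03); P(X ≤ 3) = Σ C(12,k) p^k (1−p)^(12−k) over k:
  k=0: C(12,0)·0.03^0·0.97^12 = 0.6938424
  k=1: C(12,1)·0.03^1·0.97^11 = 0.2575085
  k=2: C(12,2)·0.03^2·0.97^10 = 0.0438030
  k=3: C(12,3)·0.03^3·0.97^9 = 0.0045158
Total = 0.9996696

0.99967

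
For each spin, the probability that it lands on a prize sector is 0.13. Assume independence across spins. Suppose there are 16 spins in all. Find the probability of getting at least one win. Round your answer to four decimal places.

0.8923

P(at least one) = 1 − P(none) = 1 − (1 − 0.13)^16
= 1 − 0.107723 = 0.892277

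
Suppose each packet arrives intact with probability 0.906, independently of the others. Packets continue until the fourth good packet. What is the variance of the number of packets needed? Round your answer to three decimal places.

Y = total packets until the fourth success; negative binomial with r=4, p=0.906.
Var(Y) = r(1−p)/p² = 4·0.094 / 0.906² = 0.45807

0.458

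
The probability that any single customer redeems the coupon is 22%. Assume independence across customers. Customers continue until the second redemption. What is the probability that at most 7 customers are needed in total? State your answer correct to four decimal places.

Finishing within 7 customers ⇔ at least 2 successes in the first 7. With X ~ Binomial(7, 0.22), P(Y ≤ 7) = 1 − P(X ≤ 1).
  k=0: C(7,0)·0.22^0·0.78^7 = 0.175656
  k=1: C(7,1)·0.22^1·0.78^6 = 0.346807
1 − 0.522463 = 0.477537

0.4775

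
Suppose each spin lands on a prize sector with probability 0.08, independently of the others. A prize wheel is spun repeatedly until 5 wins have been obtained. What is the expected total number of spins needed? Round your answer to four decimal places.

Y = total spins until the fifth success; negative binomial with r=5, p=0.08.
E[Y] = r / p = 5 / 0.08 = 62.500000

62.5000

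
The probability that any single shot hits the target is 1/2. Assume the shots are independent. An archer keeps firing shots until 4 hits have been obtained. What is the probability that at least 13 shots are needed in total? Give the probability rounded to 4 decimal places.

0.0730

Needing more than 12 shots ⇔ fewer than 4 successes in the first 12. With X ~ Binomial(12, 0.50), P(Y > 12) = P(X ≤ 3).
  k=0: C(12,0)·0.50^0·0.50^12 = 0.000244
  k=1: C(12,1)·0.50^1·0.50^11 = 0.002930
  k=2: C(12,2)·0.50^2·0.50^10 = 0.016113
  k=3: C(12,3)·0.50^3·0.50^9 = 0.053711
P(X ≤ 3) = 0.072998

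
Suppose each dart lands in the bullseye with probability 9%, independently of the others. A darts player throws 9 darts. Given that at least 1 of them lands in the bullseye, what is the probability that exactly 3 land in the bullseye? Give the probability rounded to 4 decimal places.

X ~ Binomial(9, 0.09). Want P(X=3 | X≥1) = P(X=3) / P(X≥1).
P(X=3) = C(9,3)·0.09^3·0.91^6 = 0.034774
P(X≥1) = 1 − 0.427930 = 0.572070
Ratio = 0.034774 / 0.572070 = 0.060786

0.0608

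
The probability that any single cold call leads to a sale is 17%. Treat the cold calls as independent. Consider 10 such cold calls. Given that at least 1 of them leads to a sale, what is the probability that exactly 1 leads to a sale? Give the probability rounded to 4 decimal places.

X ~ Binomial(10, 0.17). Want P(X=1 | X≥1) = P(X=1) / P(X≥1).
P(X=1) = C(10,1)·0.17^1·0.83^9 = 0.317798
P(X≥1) = 1 − 0.155160 = 0.844840
Ratio = 0.317798 / 0.844840 = 0.376164

0.3762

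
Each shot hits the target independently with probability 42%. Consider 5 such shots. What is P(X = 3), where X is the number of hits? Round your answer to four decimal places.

X ~ Binomial(n=5, p=0.42).
P(X=3) = C(5,3) · p^3 · (1−p)^2
= 10 · 0.074088 · 0.3364 = 0.249232

0.2492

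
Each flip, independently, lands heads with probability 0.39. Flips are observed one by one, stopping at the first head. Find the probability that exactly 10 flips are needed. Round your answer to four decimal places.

Geometric (trials to first success), p = 0.39.
P(Y = 10) = (1−p)^9 · p = 0.011694 · 0.39 = 0.004561

0.0046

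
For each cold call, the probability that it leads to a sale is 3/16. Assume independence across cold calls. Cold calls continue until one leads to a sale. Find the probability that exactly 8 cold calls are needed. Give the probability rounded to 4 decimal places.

0.0438

Geometric (trials to first success), p = 0.1875.
P(Y = 8) = (1−p)^7 · p = 0.23376 · 0.1875 = 0.043829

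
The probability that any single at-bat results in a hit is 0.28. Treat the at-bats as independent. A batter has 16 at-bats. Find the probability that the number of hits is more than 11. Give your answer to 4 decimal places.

X ~ Binomial(16, 0.28); P(X ≥ 12) = Σ C(16,k) p^k (1−p)^(16−k) over k:
  k=12: C(16,12)·0.28^12·0.72^4 = 0.000114
  k=13: C(16,13)·0.28^13·0.72^3 = 0.000014
  k=14: C(16,14)·0.28^14·0.72^2 = 0.000001
  k=15: C(16,15)·0.28^15·0.72^1 = 0.000000
  k=16: C(16,16)·0.28^16·0.72^0 = 0.000000
Total = 0.000128

0.0001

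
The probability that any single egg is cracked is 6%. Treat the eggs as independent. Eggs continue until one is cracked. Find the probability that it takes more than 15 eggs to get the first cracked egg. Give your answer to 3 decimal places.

0.395

Y = number of eggs to the first success; geometric, p = 0.06.
P(Y > 15) = P(first 15 all fail) = (1−p)^15 = 0.39529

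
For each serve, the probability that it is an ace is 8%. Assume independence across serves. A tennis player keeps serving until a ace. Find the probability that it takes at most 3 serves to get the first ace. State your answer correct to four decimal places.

0.2213

Y = number of serves to the first success; geometric, p = 0.08.
P(Y ≤ 3) = 1 − (1−p)^3 = 1 − 0.778688 = 0.221312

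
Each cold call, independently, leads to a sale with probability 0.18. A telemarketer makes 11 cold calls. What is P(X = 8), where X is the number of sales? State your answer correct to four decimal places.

X ~ Binomial(n=11, p=0.18).
P(X=8) = C(11,8) · p^8 · (1−p)^3
= 165 · 1.102e-06 · 0.55137 = 0.000100

0.0001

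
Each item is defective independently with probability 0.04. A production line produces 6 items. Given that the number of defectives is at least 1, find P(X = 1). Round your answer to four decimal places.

0.9008

X ~ Binomial(6, 0.04). Want P(X=1 | X≥1) = P(X=1) / P(X≥1).
P(X=1) = C(6,1)·0.04^1·0.96^5 = 0.195689
P(X≥1) = 1 − 0.782758 = 0.217242
Ratio = 0.195689 / 0.217242 = 0.900789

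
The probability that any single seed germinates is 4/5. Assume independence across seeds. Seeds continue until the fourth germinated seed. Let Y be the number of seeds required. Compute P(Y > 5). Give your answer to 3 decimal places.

0.263

Needing more than 5 seeds ⇔ fewer than 4 successes in the first 5. With X ~ Binomial(5, 0.80), P(Y > 5) = P(X ≤ 3).
  k=0: C(5,0)·0.80^0·0.20^5 = 0.00032
  k=1: C(5,1)·0.80^1·0.20^4 = 0.00640
  k=2: C(5,2)·0.80^2·0.20^3 = 0.05120
  k=3: C(5,3)·0.80^3·0.20^2 = 0.20480
P(X ≤ 3) = 0.26272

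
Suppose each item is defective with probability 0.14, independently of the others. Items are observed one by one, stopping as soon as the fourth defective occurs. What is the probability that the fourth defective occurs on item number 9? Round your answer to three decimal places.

Y = trial on which the fourth success occurs; negative binomial, r=4, p=0.14.
P(Y=9) = C(8,3) · p^4 · (1−p)^5
= 56 · 0.00038416 · 0.47043 = 0.01012

0.010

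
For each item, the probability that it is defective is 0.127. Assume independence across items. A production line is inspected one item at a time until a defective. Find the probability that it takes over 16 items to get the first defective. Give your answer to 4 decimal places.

Y = number of items to the first success; geometric, p = 0.127.
P(Y > 16) = P(first 16 all fail) = (1−p)^16 = 0.113822

0.1138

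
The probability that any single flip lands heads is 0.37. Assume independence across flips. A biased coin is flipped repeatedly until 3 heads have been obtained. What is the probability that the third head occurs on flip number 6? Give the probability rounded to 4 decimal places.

0.1267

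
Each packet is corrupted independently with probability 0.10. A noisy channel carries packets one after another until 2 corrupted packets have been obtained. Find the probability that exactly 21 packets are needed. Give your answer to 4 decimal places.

Y = trial on which the second success occurs; negative binomial, r=2, p=0.10.
P(Y=21) = C(20,1) · p^2 · (1−p)^19
= 20 · 0.01 · 0.13509 = 0.027017

0.0270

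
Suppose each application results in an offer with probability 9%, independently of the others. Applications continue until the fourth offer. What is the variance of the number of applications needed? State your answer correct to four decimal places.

Y = total applications until the fourth success; negative binomial with r=4, p=0.09.
Var(Y) = r(1−p)/p² = 4·0.91 / 0.09² = 449.382716

449.3827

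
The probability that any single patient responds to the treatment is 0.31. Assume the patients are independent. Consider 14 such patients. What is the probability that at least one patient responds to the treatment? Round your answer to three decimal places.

P(at least one) = 1 − P(none) = 1 − (1 − 0.31)^14
= 1 − 0.00554 = 0.99446

0.994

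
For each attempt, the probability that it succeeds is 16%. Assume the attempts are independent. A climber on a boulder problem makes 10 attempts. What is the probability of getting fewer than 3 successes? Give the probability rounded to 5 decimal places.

X ~ Binomial(10, 0.16); P(X ≤ 2) = Σ C(10,k) p^k (1−p)^(10−k) over k:
  k=0: C(10,0)·0.16^0·0.84^10 = 0.1749012
  k=1: C(10,1)·0.16^1·0.84^9 = 0.3331452
  k=2: C(10,2)·0.16^2·0.84^8 = 0.2855530
Total = 0.7935995

0.79360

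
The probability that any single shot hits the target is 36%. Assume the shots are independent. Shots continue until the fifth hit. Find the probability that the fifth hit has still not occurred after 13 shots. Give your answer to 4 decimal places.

0.4699

Needing more than 13 shots ⇔ fewer than 5 successes in the first 13. With X ~ Binomial(13, 0.36), P(Y > 13) = P(X ≤ 4).
  k=0: C(13,0)·0.36^0·0.64^13 = 0.003022
  k=1: C(13,1)·0.36^1·0.64^12 = 0.022101
  k=2: C(13,2)·0.36^2·0.64^11 = 0.074590
  k=3: C(13,3)·0.36^3·0.64^10 = 0.153841
  k=4: C(13,4)·0.36^4·0.64^9 = 0.216339
P(X ≤ 4) = 0.469894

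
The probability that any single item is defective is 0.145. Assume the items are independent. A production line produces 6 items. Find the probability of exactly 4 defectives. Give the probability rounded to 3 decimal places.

X ~ Binomial(n=6, p=0.145).
P(X=4) = C(6,4) · p^4 · (1−p)^2
= 15 · 0.00044205 · 0.73103 = 0.00485

0.005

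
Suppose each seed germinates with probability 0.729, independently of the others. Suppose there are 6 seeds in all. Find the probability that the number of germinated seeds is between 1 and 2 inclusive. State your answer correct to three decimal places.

X ~ Binomial(6, 0.729); P(1 ≤ X ≤ 2) = Σ C(6,k) p^k (1−p)^(6−k) over k:
  k=1: C(6,1)·0.729^1·0.271^5 = 0.00639
  k=2: C(6,2)·0.729^2·0.271^4 = 0.04300
Total = 0.04939

0.049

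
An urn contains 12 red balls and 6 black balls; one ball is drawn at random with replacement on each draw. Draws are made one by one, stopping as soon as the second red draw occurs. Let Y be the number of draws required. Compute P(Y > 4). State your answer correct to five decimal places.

0.11111

Needing more than 4 draws ⇔ fewer than 2 successes in the first 4. With X ~ Binomial(4, 0.666667), P(Y > 4) = P(X ≤ 1).
  k=0: C(4,0)·0.666667^0·0.333333^4 = 0.0123457
  k=1: C(4,1)·0.666667^1·0.333333^3 = 0.0987654
P(X ≤ 1) = 0.1111111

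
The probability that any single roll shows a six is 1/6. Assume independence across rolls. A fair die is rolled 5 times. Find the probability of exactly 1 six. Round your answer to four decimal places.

0.4019

X ~ Binomial(n=5, p=0.166667).
P(X=1) = C(5,1) · p^1 · (1−p)^4
= 5 · 0.16667 · 0.48225 = 0.401878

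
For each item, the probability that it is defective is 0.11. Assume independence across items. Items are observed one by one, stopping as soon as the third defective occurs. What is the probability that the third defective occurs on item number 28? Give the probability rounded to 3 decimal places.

Y = trial on which the third success occurs; negative binomial, r=3, p=0.11.
P(Y=28) = C(27,2) · p^3 · (1−p)^25
= 351 · 0.001331 · 0.054294 = 0.02537

0.025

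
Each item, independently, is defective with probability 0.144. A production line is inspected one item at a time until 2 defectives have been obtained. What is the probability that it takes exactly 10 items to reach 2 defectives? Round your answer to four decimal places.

Y = trial on which the second success occurs; negative binomial, r=2, p=0.144.
P(Y=10) = C(9,1) · p^2 · (1−p)^8
= 9 · 0.020736 · 0.28826 = 0.053797

0.0538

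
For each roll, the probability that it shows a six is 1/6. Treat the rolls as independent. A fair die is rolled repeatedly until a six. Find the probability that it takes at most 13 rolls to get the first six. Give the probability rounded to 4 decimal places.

Y = number of rolls to the first success; geometric, p = 0.166667.
P(Y ≤ 13) = 1 − (1−p)^13 = 1 − 0.093464 = 0.906536

0.9065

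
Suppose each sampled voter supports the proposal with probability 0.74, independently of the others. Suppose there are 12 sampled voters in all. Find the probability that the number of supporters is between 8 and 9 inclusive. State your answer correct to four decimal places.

0.4607

X ~ Binomial(12, 0.74); P(8 ≤ X ≤ 9) = Σ C(12,k) p^k (1−p)^(12−k) over k:
  k=8: C(12,8)·0.74^8·0.26^4 = 0.203401
  k=9: C(12,9)·0.74^9·0.26^3 = 0.257293
Total = 0.460694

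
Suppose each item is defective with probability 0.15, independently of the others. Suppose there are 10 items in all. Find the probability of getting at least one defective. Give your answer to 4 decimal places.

0.8031

P(at least one) = 1 − P(none) = 1 − (1 − 0.15)^10
= 1 − 0.196874 = 0.803126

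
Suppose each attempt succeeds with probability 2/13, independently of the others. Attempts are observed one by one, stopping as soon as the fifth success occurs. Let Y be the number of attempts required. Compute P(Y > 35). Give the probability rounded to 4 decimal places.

0.3570

Needing more than 35 attempts ⇔ fewer than 5 successes in the first 35. With X ~ Binomial(35, 0.153846), P(Y > 35) = P(X ≤ 4).
  k=0: C(35,0)·0.153846^0·0.846154^35 = 0.002889
  k=1: C(35,1)·0.153846^1·0.846154^34 = 0.018384
  k=2: C(35,2)·0.153846^2·0.846154^33 = 0.056822
  k=3: C(35,3)·0.153846^3·0.846154^32 = 0.113644
  k=4: C(35,4)·0.153846^4·0.846154^31 = 0.165301
P(X ≤ 4) = 0.357040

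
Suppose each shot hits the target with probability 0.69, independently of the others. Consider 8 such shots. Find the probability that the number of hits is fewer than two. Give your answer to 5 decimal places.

0.00160

X ~ Binomial(8, 0.69); P(X ≤ 1) = Σ C(8,k) p^k (1−p)^(8−k) over k:
  k=0: C(8,0)·0.69^0·0.31^8 = 0.0000853
  k=1: C(8,1)·0.69^1·0.31^7 = 0.0015187
Total = 0.0016040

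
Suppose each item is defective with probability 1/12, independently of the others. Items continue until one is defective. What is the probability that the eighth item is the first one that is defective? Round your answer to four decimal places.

0.0453

Geometric (trials to first success), p = 0.083333.
P(Y = 8) = (1−p)^7 · p = 0.54385 · 0.083333 = 0.045321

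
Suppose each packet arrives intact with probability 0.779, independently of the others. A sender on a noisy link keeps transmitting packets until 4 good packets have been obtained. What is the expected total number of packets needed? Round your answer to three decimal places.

Y = total packets until the fourth success; negative binomial with r=4, p=0.779.
E[Y] = r / p = 4 / 0.779 = 5.13479

5.135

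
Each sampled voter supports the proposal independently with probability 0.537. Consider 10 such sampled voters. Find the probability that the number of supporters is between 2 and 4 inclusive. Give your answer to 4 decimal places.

X ~ Binomial(10, 0.537); P(2 ≤ X ≤ 4) = Σ C(10,k) p^k (1−p)^(10−k) over k:
  k=2: C(10,2)·0.537^2·0.463^8 = 0.027404
  k=3: C(10,3)·0.537^3·0.463^7 = 0.084756
  k=4: C(10,4)·0.537^4·0.463^6 = 0.172029
Total = 0.284189

0.2842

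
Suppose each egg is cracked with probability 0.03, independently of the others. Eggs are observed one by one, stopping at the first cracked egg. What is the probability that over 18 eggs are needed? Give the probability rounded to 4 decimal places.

Y = number of eggs to the first success; geometric, p = 0.03.
P(Y > 18) = P(first 18 all fail) = (1−p)^18 = 0.577951

0.5780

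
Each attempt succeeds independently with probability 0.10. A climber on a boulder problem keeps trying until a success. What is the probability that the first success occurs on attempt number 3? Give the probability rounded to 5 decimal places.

0.08100

Geometric (trials to first success), p = 0.10.
P(Y = 3) = (1−p)^2 · p = 0.81 · 0.10 = 0.0810000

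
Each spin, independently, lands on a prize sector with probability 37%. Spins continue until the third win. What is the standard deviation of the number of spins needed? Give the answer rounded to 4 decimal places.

3.7156

Y = total spins until the third success; negative binomial with r=3, p=0.37.
SD(Y) = √[r(1−p)/p²] = √(13.805698) = 3.715602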